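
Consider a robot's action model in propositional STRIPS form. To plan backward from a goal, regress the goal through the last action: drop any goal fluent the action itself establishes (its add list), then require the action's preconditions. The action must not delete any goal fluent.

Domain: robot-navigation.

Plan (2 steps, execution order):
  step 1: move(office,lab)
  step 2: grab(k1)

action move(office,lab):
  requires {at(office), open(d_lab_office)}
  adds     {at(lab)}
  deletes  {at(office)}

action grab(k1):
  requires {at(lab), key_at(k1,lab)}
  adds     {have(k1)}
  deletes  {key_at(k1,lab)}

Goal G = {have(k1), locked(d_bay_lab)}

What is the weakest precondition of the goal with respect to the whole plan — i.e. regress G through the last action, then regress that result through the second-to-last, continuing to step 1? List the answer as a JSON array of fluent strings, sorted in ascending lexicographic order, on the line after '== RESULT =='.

Regress step by step:
  through step 2 (grab(k1)): drop {have(k1)}, keep {locked(d_bay_lab)}, require {at(lab), key_at(k1,lab)}
    → {at(lab), key_at(k1,lab), locked(d_bay_lab)}
  through step 1 (move(office,lab)): drop {at(lab)}, keep {key_at(k1,lab), locked(d_bay_lab)}, require {at(office), open(d_lab_office)}
    → {at(office), key_at(k1,lab), locked(d_bay_lab), open(d_lab_office)}

== RESULT ==
["at(office)", "key_at(k1,lab)", "locked(d_bay_lab)", "open(d_lab_office)"]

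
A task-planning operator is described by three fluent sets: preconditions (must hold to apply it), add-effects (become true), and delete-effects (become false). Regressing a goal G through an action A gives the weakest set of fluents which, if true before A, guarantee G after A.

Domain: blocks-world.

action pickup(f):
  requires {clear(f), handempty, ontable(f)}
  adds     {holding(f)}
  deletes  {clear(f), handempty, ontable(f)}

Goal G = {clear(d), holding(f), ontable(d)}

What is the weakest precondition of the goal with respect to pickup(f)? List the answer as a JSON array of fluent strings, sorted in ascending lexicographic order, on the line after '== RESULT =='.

Regress:
  G ∩ del = {}  (empty — regression defined)
  G \ add = {clear(d), holding(f), ontable(d)} \ {holding(f)} = {clear(d), ontable(d)}
  ∪ pre   = {clear(d), ontable(d)} ∪ {clear(f), handempty, ontable(f)}
          = {clear(d), clear(f), handempty, ontable(d), ontable(f)}

== RESULT ==
["clear(d)", "clear(f)", "handempty", "ontable(d)", "ontable(f)"]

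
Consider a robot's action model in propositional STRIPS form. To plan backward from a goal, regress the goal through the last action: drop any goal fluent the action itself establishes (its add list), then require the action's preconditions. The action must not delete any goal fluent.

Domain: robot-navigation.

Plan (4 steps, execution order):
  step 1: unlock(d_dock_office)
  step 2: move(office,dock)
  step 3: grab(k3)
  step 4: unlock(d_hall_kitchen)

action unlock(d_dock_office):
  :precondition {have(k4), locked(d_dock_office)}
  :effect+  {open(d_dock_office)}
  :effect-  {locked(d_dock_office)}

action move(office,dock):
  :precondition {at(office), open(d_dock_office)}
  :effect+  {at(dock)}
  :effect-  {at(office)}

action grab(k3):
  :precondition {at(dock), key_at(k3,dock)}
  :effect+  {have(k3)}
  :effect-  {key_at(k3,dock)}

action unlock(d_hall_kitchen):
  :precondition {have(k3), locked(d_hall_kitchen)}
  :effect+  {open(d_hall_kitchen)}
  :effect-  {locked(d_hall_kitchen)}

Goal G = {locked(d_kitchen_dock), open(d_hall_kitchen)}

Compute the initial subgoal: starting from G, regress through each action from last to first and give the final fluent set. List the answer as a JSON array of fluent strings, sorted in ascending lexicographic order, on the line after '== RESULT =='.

Regress step by step:
  through step 4 (unlock(d_hall_kitchen)): drop {open(d_hall_kitchen)}, keep {locked(d_kitchen_dock)}, require {have(k3), locked(d_hall_kitchen)}
    → {have(k3), locked(d_hall_kitchen), locked(d_kitchen_dock)}
  through step 3 (grab(k3)): drop {have(k3)}, keep {locked(d_hall_kitchen), locked(d_kitchen_dock)}, require {at(dock), key_at(k3,dock)}
    → {at(dock), key_at(k3,dock), locked(d_hall_kitchen), locked(d_kitchen_dock)}
  through step 2 (move(office,dock)): drop {at(dock)}, keep {key_at(k3,dock), locked(d_hall_kitchen), locked(d_kitchen_dock)}, require {at(office), open(d_dock_office)}
    → {at(office), key_at(k3,dock), locked(d_hall_kitchen), locked(d_kitchen_dock), open(d_dock_office)}
  through step 1 (unlock(d_dock_office)): drop {open(d_dock_office)}, keep {at(office), key_at(k3,dock), locked(d_hall_kitchen), locked(d_kitchen_dock)}, require {have(k4), locked(d_dock_office)}
    → {at(office), have(k4), key_at(k3,dock), locked(d_dock_office), locked(d_hall_kitchen), locked(d_kitchen_dock)}

== RESULT ==
["at(office)", "have(k4)", "key_at(k3,dock)", "locked(d_dock_office)", "locked(d_hall_kitchen)", "locked(d_kitchen_dock)"]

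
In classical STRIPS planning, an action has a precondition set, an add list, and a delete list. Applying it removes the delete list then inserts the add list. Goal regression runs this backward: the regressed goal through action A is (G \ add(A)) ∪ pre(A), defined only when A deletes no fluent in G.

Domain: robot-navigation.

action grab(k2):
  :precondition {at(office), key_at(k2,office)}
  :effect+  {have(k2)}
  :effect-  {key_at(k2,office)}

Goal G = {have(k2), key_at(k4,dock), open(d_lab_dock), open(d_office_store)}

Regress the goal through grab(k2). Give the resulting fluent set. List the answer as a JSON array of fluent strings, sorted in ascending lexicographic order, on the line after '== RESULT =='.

Regress:
  G ∩ del = {}  (empty — regression defined)
  G \ add = {have(k2), key_at(k4,dock), open(d_lab_dock), open(d_office_store)} \ {have(k2)} = {key_at(k4,dock), open(d_lab_dock), open(d_office_store)}
  ∪ pre   = {key_at(k4,dock), open(d_lab_dock), open(d_office_store)} ∪ {at(office), key_at(k2,office)}
          = {at(office), key_at(k2,office), key_at(k4,dock), open(d_lab_dock), open(d_office_store)}

== RESULT ==
["at(office)", "key_at(k2,office)", "key_at(k4,dock)", "open(d_lab_dock)", "open(d_office_store)"]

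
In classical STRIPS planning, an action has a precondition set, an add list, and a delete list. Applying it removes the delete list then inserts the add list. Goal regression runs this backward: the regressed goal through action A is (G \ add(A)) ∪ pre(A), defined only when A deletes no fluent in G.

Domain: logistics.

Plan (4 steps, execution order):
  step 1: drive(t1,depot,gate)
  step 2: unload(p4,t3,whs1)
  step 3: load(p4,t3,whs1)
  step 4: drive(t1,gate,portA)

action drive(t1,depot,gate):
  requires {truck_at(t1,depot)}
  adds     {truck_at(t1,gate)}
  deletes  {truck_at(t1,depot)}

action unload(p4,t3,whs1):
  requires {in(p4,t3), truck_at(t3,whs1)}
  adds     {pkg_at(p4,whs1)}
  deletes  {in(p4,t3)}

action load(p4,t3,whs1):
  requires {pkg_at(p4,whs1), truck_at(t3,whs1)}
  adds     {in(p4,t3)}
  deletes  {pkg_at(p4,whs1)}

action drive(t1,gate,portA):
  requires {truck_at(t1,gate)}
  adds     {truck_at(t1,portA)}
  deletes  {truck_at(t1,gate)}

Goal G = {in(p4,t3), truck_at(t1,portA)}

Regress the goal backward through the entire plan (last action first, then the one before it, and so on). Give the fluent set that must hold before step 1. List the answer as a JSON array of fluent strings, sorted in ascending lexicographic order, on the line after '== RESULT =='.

Regress step by step:
  through step 4 (drive(t1,gate,portA)): drop {truck_at(t1,portA)}, keep {in(p4,t3)}, require {truck_at(t1,gate)}
    → {in(p4,t3), truck_at(t1,gate)}
  through step 3 (load(p4,t3,whs1)): drop {in(p4,t3)}, keep {truck_at(t1,gate)}, require {pkg_at(p4,whs1), truck_at(t3,whs1)}
    → {pkg_at(p4,whs1), truck_at(t1,gate), truck_at(t3,whs1)}
  through step 2 (unload(p4,t3,whs1)): drop {pkg_at(p4,whs1)}, keep {truck_at(t1,gate), truck_at(t3,whs1)}, require {in(p4,t3), truck_at(t3,whs1)}
    → {in(p4,t3), truck_at(t1,gate), truck_at(t3,whs1)}
  through step 1 (drive(t1,depot,gate)): drop {truck_at(t1,gate)}, keep {in(p4,t3), truck_at(t3,whs1)}, require {truck_at(t1,depot)}
    → {in(p4,t3), truck_at(t1,depot), truck_at(t3,whs1)}

== RESULT ==
["in(p4,t3)", "truck_at(t1,depot)", "truck_at(t3,whs1)"]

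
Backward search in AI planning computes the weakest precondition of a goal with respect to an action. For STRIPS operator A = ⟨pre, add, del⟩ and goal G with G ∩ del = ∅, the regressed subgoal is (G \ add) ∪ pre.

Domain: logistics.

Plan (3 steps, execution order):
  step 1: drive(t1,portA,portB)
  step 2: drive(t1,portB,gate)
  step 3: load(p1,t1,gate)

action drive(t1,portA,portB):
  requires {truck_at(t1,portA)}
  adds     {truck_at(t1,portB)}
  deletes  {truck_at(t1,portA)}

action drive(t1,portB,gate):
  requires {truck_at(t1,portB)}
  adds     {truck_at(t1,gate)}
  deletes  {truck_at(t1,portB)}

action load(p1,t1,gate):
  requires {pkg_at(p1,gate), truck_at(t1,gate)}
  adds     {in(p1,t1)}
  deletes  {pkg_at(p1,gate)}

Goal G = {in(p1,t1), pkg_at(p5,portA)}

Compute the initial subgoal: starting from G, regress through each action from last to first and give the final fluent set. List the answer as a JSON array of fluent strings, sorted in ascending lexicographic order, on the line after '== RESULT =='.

Regress step by step:
  through step 3 (load(p1,t1,gate)): drop {in(p1,t1)}, keep {pkg_at(p5,portA)}, require {pkg_at(p1,gate), truck_at(t1,gate)}
    → {pkg_at(p1,gate), pkg_at(p5,portA), truck_at(t1,gate)}
  through step 2 (drive(t1,portB,gate)): drop {truck_at(t1,gate)}, keep {pkg_at(p1,gate), pkg_at(p5,portA)}, require {truck_at(t1,portB)}
    → {pkg_at(p1,gate), pkg_at(p5,portA), truck_at(t1,portB)}
  through step 1 (drive(t1,portA,portB)): drop {truck_at(t1,portB)}, keep {pkg_at(p1,gate), pkg_at(p5,portA)}, require {truck_at(t1,portA)}
    → {pkg_at(p1,gate), pkg_at(p5,portA), truck_at(t1,portA)}

== RESULT ==
["pkg_at(p1,gate)", "pkg_at(p5,portA)", "truck_at(t1,portA)"]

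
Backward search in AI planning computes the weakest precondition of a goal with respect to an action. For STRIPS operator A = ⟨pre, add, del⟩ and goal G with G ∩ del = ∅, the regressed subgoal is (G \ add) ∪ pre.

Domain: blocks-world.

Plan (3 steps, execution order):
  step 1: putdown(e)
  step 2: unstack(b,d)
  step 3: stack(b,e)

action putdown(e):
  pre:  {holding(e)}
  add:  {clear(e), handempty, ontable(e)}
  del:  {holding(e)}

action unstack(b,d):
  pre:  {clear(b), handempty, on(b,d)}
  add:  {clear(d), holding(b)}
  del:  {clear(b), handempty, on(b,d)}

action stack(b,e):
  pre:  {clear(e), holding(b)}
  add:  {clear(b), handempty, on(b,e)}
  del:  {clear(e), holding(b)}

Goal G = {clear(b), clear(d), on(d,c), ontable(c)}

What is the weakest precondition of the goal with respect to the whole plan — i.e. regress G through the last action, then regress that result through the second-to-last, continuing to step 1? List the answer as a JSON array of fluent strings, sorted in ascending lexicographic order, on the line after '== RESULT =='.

Regress step by step:
  through step 3 (stack(b,e)): drop {clear(b)}, keep {clear(d), on(d,c), ontable(c)}, require {clear(e), holding(b)}
    → {clear(d), clear(e), holding(b), on(d,c), ontable(c)}
  through step 2 (unstack(b,d)): drop {clear(d), holding(b)}, keep {clear(e), on(d,c), ontable(c)}, require {clear(b), handempty, on(b,d)}
    → {clear(b), clear(e), handempty, on(b,d), on(d,c), ontable(c)}
  through step 1 (putdown(e)): drop {clear(e), handempty}, keep {clear(b), on(b,d), on(d,c), ontable(c)}, require {holding(e)}
    → {clear(b), holding(e), on(b,d), on(d,c), ontable(c)}

== RESULT ==
["clear(b)", "holding(e)", "on(b,d)", "on(d,c)", "ontable(c)"]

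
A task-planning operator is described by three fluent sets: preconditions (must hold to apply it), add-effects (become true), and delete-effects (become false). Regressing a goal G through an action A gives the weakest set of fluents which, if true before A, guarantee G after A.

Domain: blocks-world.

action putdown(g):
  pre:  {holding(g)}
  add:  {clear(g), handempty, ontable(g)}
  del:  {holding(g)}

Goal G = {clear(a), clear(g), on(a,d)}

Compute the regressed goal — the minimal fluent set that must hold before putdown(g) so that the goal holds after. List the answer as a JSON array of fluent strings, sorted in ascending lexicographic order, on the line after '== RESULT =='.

Compute (G \ add) ∪ pre:
  G ∩ del = {}  (empty — regression defined)
  G \ add = {clear(a), clear(g), on(a,d)} \ {clear(g), handempty, ontable(g)} = {clear(a), on(a,d)}
  ∪ pre   = {clear(a), on(a,d)} ∪ {holding(g)}
          = {clear(a), holding(g), on(a,d)}

== RESULT ==
["clear(a)", "holding(g)", "on(a,d)"]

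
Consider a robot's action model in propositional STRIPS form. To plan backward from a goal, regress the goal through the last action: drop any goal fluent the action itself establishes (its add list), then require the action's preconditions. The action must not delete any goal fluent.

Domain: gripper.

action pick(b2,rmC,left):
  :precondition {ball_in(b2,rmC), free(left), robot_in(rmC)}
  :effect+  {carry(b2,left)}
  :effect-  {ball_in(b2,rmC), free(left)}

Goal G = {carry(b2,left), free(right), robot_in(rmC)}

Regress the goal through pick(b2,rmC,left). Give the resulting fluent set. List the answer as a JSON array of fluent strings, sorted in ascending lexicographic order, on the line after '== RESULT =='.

Compute (G \ add) ∪ pre:
  G ∩ del = {}  (empty — regression defined)
  G \ add = {carry(b2,left), free(right), robot_in(rmC)} \ {carry(b2,left)} = {free(right), robot_in(rmC)}
  ∪ pre   = {free(right), robot_in(rmC)} ∪ {ball_in(b2,rmC), free(left), robot_in(rmC)}
          = {ball_in(b2,rmC), free(left), free(right), robot_in(rmC)}

== RESULT ==
["ball_in(b2,rmC)", "free(left)", "free(right)", "robot_in(rmC)"]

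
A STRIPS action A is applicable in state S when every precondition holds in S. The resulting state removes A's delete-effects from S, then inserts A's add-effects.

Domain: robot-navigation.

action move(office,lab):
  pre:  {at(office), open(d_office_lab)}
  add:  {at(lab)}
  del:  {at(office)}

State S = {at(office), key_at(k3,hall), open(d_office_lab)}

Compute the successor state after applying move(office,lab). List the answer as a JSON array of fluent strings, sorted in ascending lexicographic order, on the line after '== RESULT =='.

Compute (S \ del) ∪ add:
  pre ⊆ S: {at(office), open(d_office_lab)} ⊆ S  — applicable
  S \ del = {key_at(k3,hall), open(d_office_lab)}
  ∪ add   = {at(lab), key_at(k3,hall), open(d_office_lab)}

== RESULT ==
["at(lab)", "key_at(k3,hall)", "open(d_office_lab)"]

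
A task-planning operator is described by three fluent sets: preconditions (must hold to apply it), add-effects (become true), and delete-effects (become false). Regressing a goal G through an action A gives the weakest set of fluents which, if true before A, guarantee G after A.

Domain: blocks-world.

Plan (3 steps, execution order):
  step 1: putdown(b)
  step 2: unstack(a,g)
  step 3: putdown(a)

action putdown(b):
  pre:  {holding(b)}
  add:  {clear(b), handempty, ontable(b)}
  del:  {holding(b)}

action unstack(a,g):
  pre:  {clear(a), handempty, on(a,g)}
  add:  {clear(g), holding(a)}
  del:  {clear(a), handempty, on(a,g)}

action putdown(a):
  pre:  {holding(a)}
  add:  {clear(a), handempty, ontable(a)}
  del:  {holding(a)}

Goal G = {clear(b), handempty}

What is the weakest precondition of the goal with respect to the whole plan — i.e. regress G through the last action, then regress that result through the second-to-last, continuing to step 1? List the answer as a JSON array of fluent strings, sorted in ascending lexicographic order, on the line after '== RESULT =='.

Work backward from the goal:
  through step 3 (putdown(a)): drop {handempty}, keep {clear(b)}, require {holding(a)}
    → {clear(b), holding(a)}
  through step 2 (unstack(a,g)): drop {holding(a)}, keep {clear(b)}, require {clear(a), handempty, on(a,g)}
    → {clear(a), clear(b), handempty, on(a,g)}
  through step 1 (putdown(b)): drop {clear(b), handempty}, keep {clear(a), on(a,g)}, require {holding(b)}
    → {clear(a), holding(b), on(a,g)}

== RESULT ==
["clear(a)", "holding(b)", "on(a,g)"]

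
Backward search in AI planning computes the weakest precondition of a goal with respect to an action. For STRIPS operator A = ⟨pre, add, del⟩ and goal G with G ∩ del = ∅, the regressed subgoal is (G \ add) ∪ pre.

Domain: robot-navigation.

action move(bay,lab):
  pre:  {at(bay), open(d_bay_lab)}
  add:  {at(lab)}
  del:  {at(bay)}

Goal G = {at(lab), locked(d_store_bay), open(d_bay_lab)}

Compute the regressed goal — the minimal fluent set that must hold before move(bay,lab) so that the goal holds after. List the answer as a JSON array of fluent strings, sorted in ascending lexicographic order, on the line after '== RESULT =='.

Compute (G \ add) ∪ pre:
  G ∩ del = {}  (empty — regression defined)
  G \ add = {at(lab), locked(d_store_bay), open(d_bay_lab)} \ {at(lab)} = {locked(d_store_bay), open(d_bay_lab)}
  ∪ pre   = {locked(d_store_bay), open(d_bay_lab)} ∪ {at(bay), open(d_bay_lab)}
          = {at(bay), locked(d_store_bay), open(d_bay_lab)}

== RESULT ==
["at(bay)", "locked(d_store_bay)", "open(d_bay_lab)"]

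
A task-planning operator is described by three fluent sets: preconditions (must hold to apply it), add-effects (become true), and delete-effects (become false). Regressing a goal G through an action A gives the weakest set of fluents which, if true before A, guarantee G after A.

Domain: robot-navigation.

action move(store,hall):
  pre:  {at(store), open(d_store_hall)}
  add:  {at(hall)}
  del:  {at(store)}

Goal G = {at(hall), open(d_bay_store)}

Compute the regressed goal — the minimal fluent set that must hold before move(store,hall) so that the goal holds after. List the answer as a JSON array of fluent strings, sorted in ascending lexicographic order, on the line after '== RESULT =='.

Compute (G \ add) ∪ pre:
  G ∩ del = {}  (empty — regression defined)
  G \ add = {at(hall), open(d_bay_store)} \ {at(hall)} = {open(d_bay_store)}
  ∪ pre   = {open(d_bay_store)} ∪ {at(store), open(d_store_hall)}
          = {at(store), open(d_bay_store), open(d_store_hall)}

== RESULT ==
["at(store)", "open(d_bay_store)", "open(d_store_hall)"]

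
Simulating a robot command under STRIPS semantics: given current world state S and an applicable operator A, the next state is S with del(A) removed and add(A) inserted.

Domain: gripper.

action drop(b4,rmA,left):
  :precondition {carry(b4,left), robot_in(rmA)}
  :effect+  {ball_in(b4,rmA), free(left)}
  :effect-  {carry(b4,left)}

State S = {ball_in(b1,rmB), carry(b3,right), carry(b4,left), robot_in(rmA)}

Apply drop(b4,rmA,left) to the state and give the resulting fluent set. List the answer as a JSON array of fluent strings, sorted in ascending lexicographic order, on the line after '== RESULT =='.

Progress:
  pre ⊆ S: {carry(b4,left), robot_in(rmA)} ⊆ S  — applicable
  S \ del = {ball_in(b1,rmB), carry(b3,right), robot_in(rmA)}
  ∪ add   = {ball_in(b1,rmB), ball_in(b4,rmA), carry(b3,right), free(left), robot_in(rmA)}

== RESULT ==
["ball_in(b1,rmB)", "ball_in(b4,rmA)", "carry(b3,right)", "free(left)", "robot_in(rmA)"]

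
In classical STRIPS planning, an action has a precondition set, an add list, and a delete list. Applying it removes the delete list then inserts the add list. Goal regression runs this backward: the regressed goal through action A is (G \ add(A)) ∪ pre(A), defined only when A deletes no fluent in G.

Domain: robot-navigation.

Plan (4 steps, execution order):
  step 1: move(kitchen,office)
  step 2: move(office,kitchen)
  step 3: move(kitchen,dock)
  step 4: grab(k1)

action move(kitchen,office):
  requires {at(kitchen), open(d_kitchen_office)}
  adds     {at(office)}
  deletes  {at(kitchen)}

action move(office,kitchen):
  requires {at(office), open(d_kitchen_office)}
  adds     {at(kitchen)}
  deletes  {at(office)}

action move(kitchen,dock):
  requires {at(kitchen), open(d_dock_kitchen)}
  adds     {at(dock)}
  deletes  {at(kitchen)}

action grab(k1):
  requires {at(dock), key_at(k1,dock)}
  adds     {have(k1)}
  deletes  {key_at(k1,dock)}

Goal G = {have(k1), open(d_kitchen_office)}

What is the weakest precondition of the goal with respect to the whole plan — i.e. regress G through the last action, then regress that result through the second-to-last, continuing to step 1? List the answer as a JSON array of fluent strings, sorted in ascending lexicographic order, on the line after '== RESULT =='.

Work backward from the goal:
  through step 4 (grab(k1)): drop {have(k1)}, keep {open(d_kitchen_office)}, require {at(dock), key_at(k1,dock)}
    → {at(dock), key_at(k1,dock), open(d_kitchen_office)}
  through step 3 (move(kitchen,dock)): drop {at(dock)}, keep {key_at(k1,dock), open(d_kitchen_office)}, require {at(kitchen), open(d_dock_kitchen)}
    → {at(kitchen), key_at(k1,dock), open(d_dock_kitchen), open(d_kitchen_office)}
  through step 2 (move(office,kitchen)): drop {at(kitchen)}, keep {key_at(k1,dock), open(d_dock_kitchen), open(d_kitchen_office)}, require {at(office), open(d_kitchen_office)}
    → {at(office), key_at(k1,dock), open(d_dock_kitchen), open(d_kitchen_office)}
  through step 1 (move(kitchen,office)): drop {at(office)}, keep {key_at(k1,dock), open(d_dock_kitchen), open(d_kitchen_office)}, require {at(kitchen), open(d_kitchen_office)}
    → {at(kitchen), key_at(k1,dock), open(d_dock_kitchen), open(d_kitchen_office)}

== RESULT ==
["at(kitchen)", "key_at(k1,dock)", "open(d_dock_kitchen)", "open(d_kitchen_office)"]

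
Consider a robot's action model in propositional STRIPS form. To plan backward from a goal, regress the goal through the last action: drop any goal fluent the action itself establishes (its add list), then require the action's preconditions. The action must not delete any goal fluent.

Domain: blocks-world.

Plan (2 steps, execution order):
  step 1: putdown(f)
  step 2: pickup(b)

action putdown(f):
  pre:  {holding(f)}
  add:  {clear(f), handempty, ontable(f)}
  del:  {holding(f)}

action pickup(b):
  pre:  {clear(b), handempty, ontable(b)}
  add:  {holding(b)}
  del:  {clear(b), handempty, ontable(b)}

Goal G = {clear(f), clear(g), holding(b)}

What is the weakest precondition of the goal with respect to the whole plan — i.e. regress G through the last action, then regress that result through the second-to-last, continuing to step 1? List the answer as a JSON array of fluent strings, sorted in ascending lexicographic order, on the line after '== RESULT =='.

Work backward from the goal:
  through step 2 (pickup(b)): drop {holding(b)}, keep {clear(f), clear(g)}, require {clear(b), handempty, ontable(b)}
    → {clear(b), clear(f), clear(g), handempty, ontable(b)}
  through step 1 (putdown(f)): drop {clear(f), handempty}, keep {clear(b), clear(g), ontable(b)}, require {holding(f)}
    → {clear(b), clear(g), holding(f), ontable(b)}

== RESULT ==
["clear(b)", "clear(g)", "holding(f)", "ontable(b)"]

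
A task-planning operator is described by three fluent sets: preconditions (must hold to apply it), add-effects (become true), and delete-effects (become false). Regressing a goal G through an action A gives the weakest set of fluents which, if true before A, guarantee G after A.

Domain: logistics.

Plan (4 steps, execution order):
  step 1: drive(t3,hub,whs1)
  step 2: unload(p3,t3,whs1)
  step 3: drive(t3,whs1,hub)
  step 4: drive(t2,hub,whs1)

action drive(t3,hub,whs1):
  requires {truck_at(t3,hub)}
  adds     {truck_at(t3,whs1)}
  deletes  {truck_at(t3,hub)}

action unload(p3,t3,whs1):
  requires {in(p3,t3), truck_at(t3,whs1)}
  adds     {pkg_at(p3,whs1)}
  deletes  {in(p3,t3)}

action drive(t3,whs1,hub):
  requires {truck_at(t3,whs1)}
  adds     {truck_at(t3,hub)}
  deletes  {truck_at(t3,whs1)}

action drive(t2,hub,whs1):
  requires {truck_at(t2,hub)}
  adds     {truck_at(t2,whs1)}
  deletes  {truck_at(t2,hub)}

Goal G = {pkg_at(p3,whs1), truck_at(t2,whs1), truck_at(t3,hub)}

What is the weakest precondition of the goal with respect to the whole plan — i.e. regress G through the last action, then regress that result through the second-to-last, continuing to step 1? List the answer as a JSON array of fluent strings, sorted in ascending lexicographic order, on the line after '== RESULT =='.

Regress step by step:
  through step 4 (drive(t2,hub,whs1)): drop {truck_at(t2,whs1)}, keep {pkg_at(p3,whs1), truck_at(t3,hub)}, require {truck_at(t2,hub)}
    → {pkg_at(p3,whs1), truck_at(t2,hub), truck_at(t3,hub)}
  through step 3 (drive(t3,whs1,hub)): drop {truck_at(t3,hub)}, keep {pkg_at(p3,whs1), truck_at(t2,hub)}, require {truck_at(t3,whs1)}
    → {pkg_at(p3,whs1), truck_at(t2,hub), truck_at(t3,whs1)}
  through step 2 (unload(p3,t3,whs1)): drop {pkg_at(p3,whs1)}, keep {truck_at(t2,hub), truck_at(t3,whs1)}, require {in(p3,t3), truck_at(t3,whs1)}
    → {in(p3,t3), truck_at(t2,hub), truck_at(t3,whs1)}
  through step 1 (drive(t3,hub,whs1)): drop {truck_at(t3,whs1)}, keep {in(p3,t3), truck_at(t2,hub)}, require {truck_at(t3,hub)}
    → {in(p3,t3), truck_at(t2,hub), truck_at(t3,hub)}

== RESULT ==
["in(p3,t3)", "truck_at(t2,hub)", "truck_at(t3,hub)"]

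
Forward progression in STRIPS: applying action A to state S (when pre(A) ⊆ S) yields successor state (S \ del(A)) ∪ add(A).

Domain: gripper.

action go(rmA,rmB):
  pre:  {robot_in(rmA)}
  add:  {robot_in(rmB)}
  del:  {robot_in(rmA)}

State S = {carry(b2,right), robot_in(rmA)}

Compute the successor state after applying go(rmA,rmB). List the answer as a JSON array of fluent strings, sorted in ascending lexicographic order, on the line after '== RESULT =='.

Compute (S \ del) ∪ add:
  pre ⊆ S: {robot_in(rmA)} ⊆ S  — applicable
  S \ del = {carry(b2,right)}
  ∪ add   = {carry(b2,right), robot_in(rmB)}

== RESULT ==
["carry(b2,right)", "robot_in(rmB)"]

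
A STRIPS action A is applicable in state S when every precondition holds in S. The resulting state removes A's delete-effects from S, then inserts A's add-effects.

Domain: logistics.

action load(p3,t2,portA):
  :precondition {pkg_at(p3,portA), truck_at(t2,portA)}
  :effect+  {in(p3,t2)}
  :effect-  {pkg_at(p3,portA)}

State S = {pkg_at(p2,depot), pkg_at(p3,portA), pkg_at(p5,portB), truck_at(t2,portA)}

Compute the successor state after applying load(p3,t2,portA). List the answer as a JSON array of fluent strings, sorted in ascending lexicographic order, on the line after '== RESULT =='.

Progress:
  pre ⊆ S: {pkg_at(p3,portA), truck_at(t2,portA)} ⊆ S  — applicable
  S \ del = {pkg_at(p2,depot), pkg_at(p5,portB), truck_at(t2,portA)}
  ∪ add   = {in(p3,t2), pkg_at(p2,depot), pkg_at(p5,portB), truck_at(t2,portA)}

== RESULT ==
["in(p3,t2)", "pkg_at(p2,depot)", "pkg_at(p5,portB)", "truck_at(t2,portA)"]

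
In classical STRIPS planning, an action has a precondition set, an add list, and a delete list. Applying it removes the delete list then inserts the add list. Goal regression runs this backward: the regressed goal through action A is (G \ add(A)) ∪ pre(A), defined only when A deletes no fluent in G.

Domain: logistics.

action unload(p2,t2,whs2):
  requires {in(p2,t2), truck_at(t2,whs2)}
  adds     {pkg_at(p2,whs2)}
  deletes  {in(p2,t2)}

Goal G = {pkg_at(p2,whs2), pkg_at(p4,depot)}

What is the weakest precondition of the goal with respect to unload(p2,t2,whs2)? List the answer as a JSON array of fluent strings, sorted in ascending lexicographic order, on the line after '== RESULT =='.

Compute (G \ add) ∪ pre:
  G ∩ del = {}  (empty — regression defined)
  G \ add = {pkg_at(p2,whs2), pkg_at(p4,depot)} \ {pkg_at(p2,whs2)} = {pkg_at(p4,depot)}
  ∪ pre   = {pkg_at(p4,depot)} ∪ {in(p2,t2), truck_at(t2,whs2)}
          = {in(p2,t2), pkg_at(p4,depot), truck_at(t2,whs2)}

== RESULT ==
["in(p2,t2)", "pkg_at(p4,depot)", "truck_at(t2,whs2)"]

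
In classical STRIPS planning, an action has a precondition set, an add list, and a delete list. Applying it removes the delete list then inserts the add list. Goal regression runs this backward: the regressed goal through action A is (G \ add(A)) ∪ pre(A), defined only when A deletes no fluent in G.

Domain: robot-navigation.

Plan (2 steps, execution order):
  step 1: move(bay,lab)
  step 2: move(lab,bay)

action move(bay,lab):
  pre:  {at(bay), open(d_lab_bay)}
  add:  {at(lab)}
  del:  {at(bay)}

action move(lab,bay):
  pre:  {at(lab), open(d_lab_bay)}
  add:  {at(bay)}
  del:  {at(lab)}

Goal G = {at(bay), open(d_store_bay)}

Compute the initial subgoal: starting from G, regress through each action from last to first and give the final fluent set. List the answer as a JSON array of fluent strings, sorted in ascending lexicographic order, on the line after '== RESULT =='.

Work backward from the goal:
  through step 2 (move(lab,bay)): drop {at(bay)}, keep {open(d_store_bay)}, require {at(lab), open(d_lab_bay)}
    → {at(lab), open(d_lab_bay), open(d_store_bay)}
  through step 1 (move(bay,lab)): drop {at(lab)}, keep {open(d_lab_bay), open(d_store_bay)}, require {at(bay), open(d_lab_bay)}
    → {at(bay), open(d_lab_bay), open(d_store_bay)}

== RESULT ==
["at(bay)", "open(d_lab_bay)", "open(d_store_bay)"]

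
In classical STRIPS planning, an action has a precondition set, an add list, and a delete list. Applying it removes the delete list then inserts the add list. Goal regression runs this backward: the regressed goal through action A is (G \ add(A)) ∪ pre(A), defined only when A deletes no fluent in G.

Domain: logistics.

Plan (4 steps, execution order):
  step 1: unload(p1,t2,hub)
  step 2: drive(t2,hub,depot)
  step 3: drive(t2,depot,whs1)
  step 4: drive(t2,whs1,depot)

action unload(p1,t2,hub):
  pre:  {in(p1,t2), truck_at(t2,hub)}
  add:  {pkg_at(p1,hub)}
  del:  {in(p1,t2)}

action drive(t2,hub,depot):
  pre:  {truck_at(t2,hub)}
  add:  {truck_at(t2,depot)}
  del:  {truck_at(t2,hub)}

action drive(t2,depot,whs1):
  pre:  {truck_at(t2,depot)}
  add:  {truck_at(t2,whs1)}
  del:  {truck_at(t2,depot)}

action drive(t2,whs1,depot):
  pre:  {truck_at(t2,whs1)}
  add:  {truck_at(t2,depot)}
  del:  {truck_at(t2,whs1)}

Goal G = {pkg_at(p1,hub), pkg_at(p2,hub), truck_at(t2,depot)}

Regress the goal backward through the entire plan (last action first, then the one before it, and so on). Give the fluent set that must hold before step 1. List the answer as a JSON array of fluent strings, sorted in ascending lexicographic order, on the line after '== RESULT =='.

Work backward from the goal:
  through step 4 (drive(t2,whs1,depot)): drop {truck_at(t2,depot)}, keep {pkg_at(p1,hub), pkg_at(p2,hub)}, require {truck_at(t2,whs1)}
    → {pkg_at(p1,hub), pkg_at(p2,hub), truck_at(t2,whs1)}
  through step 3 (drive(t2,depot,whs1)): drop {truck_at(t2,whs1)}, keep {pkg_at(p1,hub), pkg_at(p2,hub)}, require {truck_at(t2,depot)}
    → {pkg_at(p1,hub), pkg_at(p2,hub), truck_at(t2,depot)}
  through step 2 (drive(t2,hub,depot)): drop {truck_at(t2,depot)}, keep {pkg_at(p1,hub), pkg_at(p2,hub)}, require {truck_at(t2,hub)}
    → {pkg_at(p1,hub), pkg_at(p2,hub), truck_at(t2,hub)}
  through step 1 (unload(p1,t2,hub)): drop {pkg_at(p1,hub)}, keep {pkg_at(p2,hub), truck_at(t2,hub)}, require {in(p1,t2), truck_at(t2,hub)}
    → {in(p1,t2), pkg_at(p2,hub), truck_at(t2,hub)}

== RESULT ==
["in(p1,t2)", "pkg_at(p2,hub)", "truck_at(t2,hub)"]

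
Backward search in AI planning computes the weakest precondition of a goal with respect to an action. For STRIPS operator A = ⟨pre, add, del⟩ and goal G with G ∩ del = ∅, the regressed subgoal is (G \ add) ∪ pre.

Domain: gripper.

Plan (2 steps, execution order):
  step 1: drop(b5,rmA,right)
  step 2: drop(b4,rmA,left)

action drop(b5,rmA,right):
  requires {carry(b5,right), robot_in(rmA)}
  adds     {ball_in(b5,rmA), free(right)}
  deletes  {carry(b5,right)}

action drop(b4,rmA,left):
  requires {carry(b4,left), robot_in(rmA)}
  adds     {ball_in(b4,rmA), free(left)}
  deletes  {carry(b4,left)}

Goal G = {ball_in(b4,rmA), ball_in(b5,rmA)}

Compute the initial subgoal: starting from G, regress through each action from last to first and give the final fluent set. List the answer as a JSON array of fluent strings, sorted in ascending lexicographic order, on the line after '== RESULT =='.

Work backward from the goal:
  through step 2 (drop(b4,rmA,left)): drop {ball_in(b4,rmA)}, keep {ball_in(b5,rmA)}, require {carry(b4,left), robot_in(rmA)}
    → {ball_in(b5,rmA), carry(b4,left), robot_in(rmA)}
  through step 1 (drop(b5,rmA,right)): drop {ball_in(b5,rmA)}, keep {carry(b4,left), robot_in(rmA)}, require {carry(b5,right), robot_in(rmA)}
    → {carry(b4,left), carry(b5,right), robot_in(rmA)}

== RESULT ==
["carry(b4,left)", "carry(b5,right)", "robot_in(rmA)"]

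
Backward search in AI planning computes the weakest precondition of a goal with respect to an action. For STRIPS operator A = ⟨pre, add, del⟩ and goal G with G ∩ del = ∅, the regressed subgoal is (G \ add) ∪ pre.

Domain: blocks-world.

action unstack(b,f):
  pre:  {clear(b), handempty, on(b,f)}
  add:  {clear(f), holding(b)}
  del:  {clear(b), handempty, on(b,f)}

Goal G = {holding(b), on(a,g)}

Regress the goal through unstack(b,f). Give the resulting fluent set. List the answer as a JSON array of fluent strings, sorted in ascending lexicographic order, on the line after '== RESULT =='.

Compute (G \ add) ∪ pre:
  G ∩ del = {}  (empty — regression defined)
  G \ add = {holding(b), on(a,g)} \ {clear(f), holding(b)} = {on(a,g)}
  ∪ pre   = {on(a,g)} ∪ {clear(b), handempty, on(b,f)}
          = {clear(b), handempty, on(a,g), on(b,f)}

== RESULT ==
["clear(b)", "handempty", "on(a,g)", "on(b,f)"]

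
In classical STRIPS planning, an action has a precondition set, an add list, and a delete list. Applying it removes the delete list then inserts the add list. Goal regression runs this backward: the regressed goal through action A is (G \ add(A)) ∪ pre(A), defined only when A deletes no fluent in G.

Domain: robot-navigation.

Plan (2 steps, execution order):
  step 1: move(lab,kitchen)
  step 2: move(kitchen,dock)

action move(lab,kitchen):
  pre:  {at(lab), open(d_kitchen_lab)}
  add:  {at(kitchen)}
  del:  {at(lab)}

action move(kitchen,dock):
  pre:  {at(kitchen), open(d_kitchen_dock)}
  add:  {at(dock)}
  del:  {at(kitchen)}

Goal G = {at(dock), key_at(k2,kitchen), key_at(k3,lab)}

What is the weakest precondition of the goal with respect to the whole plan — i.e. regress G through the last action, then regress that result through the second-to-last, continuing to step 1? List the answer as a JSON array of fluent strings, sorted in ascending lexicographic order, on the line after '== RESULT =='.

Work backward from the goal:
  through step 2 (move(kitchen,dock)): drop {at(dock)}, keep {key_at(k2,kitchen), key_at(k3,lab)}, require {at(kitchen), open(d_kitchen_dock)}
    → {at(kitchen), key_at(k2,kitchen), key_at(k3,lab), open(d_kitchen_dock)}
  through step 1 (move(lab,kitchen)): drop {at(kitchen)}, keep {key_at(k2,kitchen), key_at(k3,lab), open(d_kitchen_dock)}, require {at(lab), open(d_kitchen_lab)}
    → {at(lab), key_at(k2,kitchen), key_at(k3,lab), open(d_kitchen_dock), open(d_kitchen_lab)}

== RESULT ==
["at(lab)", "key_at(k2,kitchen)", "key_at(k3,lab)", "open(d_kitchen_dock)", "open(d_kitchen_lab)"]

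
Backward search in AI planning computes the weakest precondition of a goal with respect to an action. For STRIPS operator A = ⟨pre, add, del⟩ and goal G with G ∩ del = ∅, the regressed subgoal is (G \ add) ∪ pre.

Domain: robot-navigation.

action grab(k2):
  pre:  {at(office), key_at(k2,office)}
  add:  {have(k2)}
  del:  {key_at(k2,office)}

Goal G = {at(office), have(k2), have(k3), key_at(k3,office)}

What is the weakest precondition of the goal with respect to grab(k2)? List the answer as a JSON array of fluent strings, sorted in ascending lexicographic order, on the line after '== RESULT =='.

Regress:
  G ∩ del = {}  (empty — regression defined)
  G \ add = {at(office), have(k2), have(k3), key_at(k3,office)} \ {have(k2)} = {at(office), have(k3), key_at(k3,office)}
  ∪ pre   = {at(office), have(k3), key_at(k3,office)} ∪ {at(office), key_at(k2,office)}
          = {at(office), have(k3), key_at(k2,office), key_at(k3,office)}

== RESULT ==
["at(office)", "have(k3)", "key_at(k2,office)", "key_at(k3,office)"]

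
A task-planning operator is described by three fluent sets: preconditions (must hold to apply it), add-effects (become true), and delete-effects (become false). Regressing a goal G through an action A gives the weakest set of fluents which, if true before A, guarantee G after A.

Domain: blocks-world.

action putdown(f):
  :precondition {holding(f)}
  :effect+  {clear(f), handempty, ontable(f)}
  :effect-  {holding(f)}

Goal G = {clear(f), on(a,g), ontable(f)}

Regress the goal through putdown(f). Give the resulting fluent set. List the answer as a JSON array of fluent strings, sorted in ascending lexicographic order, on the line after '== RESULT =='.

Compute (G \ add) ∪ pre:
  G ∩ del = {}  (empty — regression defined)
  G \ add = {clear(f), on(a,g), ontable(f)} \ {clear(f), handempty, ontable(f)} = {on(a,g)}
  ∪ pre   = {on(a,g)} ∪ {holding(f)}
          = {holding(f), on(a,g)}

== RESULT ==
["holding(f)", "on(a,g)"]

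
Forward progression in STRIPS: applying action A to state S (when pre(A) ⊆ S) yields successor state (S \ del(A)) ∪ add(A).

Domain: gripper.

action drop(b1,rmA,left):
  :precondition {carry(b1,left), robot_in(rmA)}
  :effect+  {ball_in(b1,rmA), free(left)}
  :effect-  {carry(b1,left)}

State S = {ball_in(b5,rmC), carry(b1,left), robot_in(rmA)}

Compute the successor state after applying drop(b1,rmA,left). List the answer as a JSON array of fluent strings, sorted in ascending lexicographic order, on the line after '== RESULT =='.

Progress:
  pre ⊆ S: {carry(b1,left), robot_in(rmA)} ⊆ S  — applicable
  S \ del = {ball_in(b5,rmC), robot_in(rmA)}
  ∪ add   = {ball_in(b1,rmA), ball_in(b5,rmC), free(left), robot_in(rmA)}

== RESULT ==
["ball_in(b1,rmA)", "ball_in(b5,rmC)", "free(left)", "robot_in(rmA)"]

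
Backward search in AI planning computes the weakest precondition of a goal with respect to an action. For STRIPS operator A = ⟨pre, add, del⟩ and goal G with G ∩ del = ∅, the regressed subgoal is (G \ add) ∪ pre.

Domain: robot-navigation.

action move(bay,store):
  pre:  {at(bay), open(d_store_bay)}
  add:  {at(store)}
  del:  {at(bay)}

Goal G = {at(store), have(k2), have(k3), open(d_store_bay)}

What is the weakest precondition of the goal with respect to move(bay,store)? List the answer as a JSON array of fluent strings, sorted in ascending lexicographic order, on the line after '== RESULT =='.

Regress:
  G ∩ del = {}  (empty — regression defined)
  G \ add = {at(store), have(k2), have(k3), open(d_store_bay)} \ {at(store)} = {have(k2), have(k3), open(d_store_bay)}
  ∪ pre   = {have(k2), have(k3), open(d_store_bay)} ∪ {at(bay), open(d_store_bay)}
          = {at(bay), have(k2), have(k3), open(d_store_bay)}

== RESULT ==
["at(bay)", "have(k2)", "have(k3)", "open(d_store_bay)"]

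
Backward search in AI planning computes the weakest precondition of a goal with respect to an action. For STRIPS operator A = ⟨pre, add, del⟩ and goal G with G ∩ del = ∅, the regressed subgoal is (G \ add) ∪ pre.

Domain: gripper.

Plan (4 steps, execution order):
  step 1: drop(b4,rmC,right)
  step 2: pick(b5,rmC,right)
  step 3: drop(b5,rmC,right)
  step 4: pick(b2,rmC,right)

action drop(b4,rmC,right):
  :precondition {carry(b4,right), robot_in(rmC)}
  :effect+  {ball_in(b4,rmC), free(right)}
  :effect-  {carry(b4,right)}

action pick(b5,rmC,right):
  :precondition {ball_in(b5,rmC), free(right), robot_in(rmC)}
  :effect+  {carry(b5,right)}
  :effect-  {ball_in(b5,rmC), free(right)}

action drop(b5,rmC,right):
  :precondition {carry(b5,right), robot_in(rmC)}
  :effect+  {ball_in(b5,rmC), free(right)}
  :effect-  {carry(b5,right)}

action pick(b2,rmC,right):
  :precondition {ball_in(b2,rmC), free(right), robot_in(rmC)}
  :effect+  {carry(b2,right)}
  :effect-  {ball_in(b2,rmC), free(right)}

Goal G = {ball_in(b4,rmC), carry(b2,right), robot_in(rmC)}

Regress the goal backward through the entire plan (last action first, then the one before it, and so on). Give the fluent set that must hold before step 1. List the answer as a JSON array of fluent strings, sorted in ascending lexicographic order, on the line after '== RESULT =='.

Work backward from the goal:
  through step 4 (pick(b2,rmC,right)): drop {carry(b2,right)}, keep {ball_in(b4,rmC), robot_in(rmC)}, require {ball_in(b2,rmC), free(right), robot_in(rmC)}
    → {ball_in(b2,rmC), ball_in(b4,rmC), free(right), robot_in(rmC)}
  through step 3 (drop(b5,rmC,right)): drop {free(right)}, keep {ball_in(b2,rmC), ball_in(b4,rmC), robot_in(rmC)}, require {carry(b5,right), robot_in(rmC)}
    → {ball_in(b2,rmC), ball_in(b4,rmC), carry(b5,right), robot_in(rmC)}
  through step 2 (pick(b5,rmC,right)): drop {carry(b5,right)}, keep {ball_in(b2,rmC), ball_in(b4,rmC), robot_in(rmC)}, require {ball_in(b5,rmC), free(right), robot_in(rmC)}
    → {ball_in(b2,rmC), ball_in(b4,rmC), ball_in(b5,rmC), free(right), robot_in(rmC)}
  through step 1 (drop(b4,rmC,right)): drop {ball_in(b4,rmC), free(right)}, keep {ball_in(b2,rmC), ball_in(b5,rmC), robot_in(rmC)}, require {carry(b4,right), robot_in(rmC)}
    → {ball_in(b2,rmC), ball_in(b5,rmC), carry(b4,right), robot_in(rmC)}

== RESULT ==
["ball_in(b2,rmC)", "ball_in(b5,rmC)", "carry(b4,right)", "robot_in(rmC)"]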